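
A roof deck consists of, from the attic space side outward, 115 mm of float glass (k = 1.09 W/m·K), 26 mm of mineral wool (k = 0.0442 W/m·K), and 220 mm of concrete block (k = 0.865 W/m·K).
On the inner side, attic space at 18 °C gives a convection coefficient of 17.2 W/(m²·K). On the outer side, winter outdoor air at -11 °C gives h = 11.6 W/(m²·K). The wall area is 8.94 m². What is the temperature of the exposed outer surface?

T ≈ -8.71 °C

Thermal resistances in series:
R_inner film = 1/(h_i·A) = 1/(17.2×8.94) = 0.006503 K/W
R_float glass = L/(kA) = 0.115/(1.09×8.94) = 0.0118 K/W
R_mineral wool = L/(kA) = 0.026/(0.0442×8.94) = 0.0658 K/W
R_concrete block = L/(kA) = 0.22/(0.865×8.94) = 0.02845 K/W
R_outer film = 1/(h_o·A) = 1/(11.6×8.94) = 0.009643 K/W
R_total = 0.1222 K/W;  Q = ΔT/R_total = 29/0.1222 = 237.3 W
T_interface = T_inner − Q·ΣR(inner→interface) = 18 − 237×0.1126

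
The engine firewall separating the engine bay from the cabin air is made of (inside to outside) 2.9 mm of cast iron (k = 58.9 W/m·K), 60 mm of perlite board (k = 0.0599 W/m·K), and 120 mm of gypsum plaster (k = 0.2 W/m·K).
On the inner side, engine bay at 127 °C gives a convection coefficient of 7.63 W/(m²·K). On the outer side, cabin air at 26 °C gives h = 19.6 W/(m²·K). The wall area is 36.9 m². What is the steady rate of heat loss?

Q ≈ 2090 W

Treating each layer as a thermal resistance in series:
R_inner film = 1/(h_i·A) = 1/(7.63×36.9) = 0.003552 K/W
R_cast iron = L/(kA) = 0.0029/(58.9×36.9) = 1.334×10^-6 K/W
R_perlite board = L/(kA) = 0.06/(0.0599×36.9) = 0.02715 K/W
R_gypsum plaster = L/(kA) = 0.12/(0.2×36.9) = 0.01626 K/W
R_outer film = 1/(h_o·A) = 1/(19.6×36.9) = 0.001383 K/W
R_total = 0.04834 K/W
Q = ΔT / R_total = 101 / 0.04834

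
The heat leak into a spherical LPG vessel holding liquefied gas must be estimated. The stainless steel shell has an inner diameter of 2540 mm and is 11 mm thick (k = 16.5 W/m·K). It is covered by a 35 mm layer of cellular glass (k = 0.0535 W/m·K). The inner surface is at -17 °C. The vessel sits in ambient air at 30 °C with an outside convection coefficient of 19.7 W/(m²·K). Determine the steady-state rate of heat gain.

Q ≈ 1410 W

Radial (spherical) resistances in series:
R_stainless steel shell = (1/1.27 − 1/1.281)/(4π×16.5) = 3.261×10^-5 K/W
R_cellular glass = (1/1.281 − 1/1.316)/(4π×0.0535) = 0.03088 K/W
R_outer film = 1/(h·4πr_o²) = 1/(19.7×4π×1.316²) = 0.002332 K/W
R_total = 0.03325 K/W
Q = ΔT/R_total = 47/0.03325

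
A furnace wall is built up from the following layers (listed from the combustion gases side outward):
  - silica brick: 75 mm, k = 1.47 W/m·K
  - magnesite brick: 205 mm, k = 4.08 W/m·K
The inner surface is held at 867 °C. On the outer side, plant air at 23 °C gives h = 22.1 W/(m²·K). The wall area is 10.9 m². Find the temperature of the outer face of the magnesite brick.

T ≈ 284 °C

Using the resistance-network approach (series):
R_silica brick = L/(kA) = 0.075/(1.47×10.9) = 0.004681 K/W
R_magnesite brick = L/(kA) = 0.205/(4.08×10.9) = 0.00461 K/W
R_outer film = 1/(h_o·A) = 1/(22.1×10.9) = 0.004151 K/W
R_total = 0.01344 K/W;  Q = ΔT/R_total = 844/0.01344 = 62790 W
T_interface = T_inner − Q·ΣR(inner→interface) = 867 − 62800×0.00929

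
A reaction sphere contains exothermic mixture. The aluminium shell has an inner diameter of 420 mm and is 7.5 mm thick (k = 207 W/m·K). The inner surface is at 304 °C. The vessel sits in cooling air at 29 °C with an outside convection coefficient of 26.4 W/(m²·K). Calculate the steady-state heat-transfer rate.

Q ≈ 4310 W

Each spherical layer contributes R = (1/r_i − 1/r_o)/(4πk):
R_aluminium shell = (1/0.21 − 1/0.2175)/(4π×207) = 6.313×10^-5 K/W
R_outer film = 1/(h·4πr_o²) = 1/(26.4×4π×0.2175²) = 0.06372 K/W
R_total = 0.06378 K/W
Q = ΔT/R_total = 275/0.06378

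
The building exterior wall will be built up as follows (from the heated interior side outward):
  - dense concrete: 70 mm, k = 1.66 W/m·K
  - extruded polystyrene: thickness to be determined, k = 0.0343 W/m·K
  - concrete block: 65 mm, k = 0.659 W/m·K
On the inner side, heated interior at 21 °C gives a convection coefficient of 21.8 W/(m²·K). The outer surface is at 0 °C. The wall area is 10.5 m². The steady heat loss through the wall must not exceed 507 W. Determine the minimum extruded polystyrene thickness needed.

L ≈ 8.51 mm

Thermal resistances in series:
R_inner film = 1/(h_i·A) = 1/(21.8×10.5) = 0.004369 K/W
R_dense concrete = L/(kA) = 0.07/(1.66×10.5) = 0.004016 K/W
R_concrete block = L/(kA) = 0.065/(0.659×10.5) = 0.009394 K/W
Sum of the known resistances R_other = 0.01778 K/W
Required total resistance R_tot = ΔT/Q_allow = 21/507 = 0.04142 K/W
R_extruded polystyrene = R_tot − R_other = 0.02364 K/W
L = R·k·A = 0.02364×0.0343×10.5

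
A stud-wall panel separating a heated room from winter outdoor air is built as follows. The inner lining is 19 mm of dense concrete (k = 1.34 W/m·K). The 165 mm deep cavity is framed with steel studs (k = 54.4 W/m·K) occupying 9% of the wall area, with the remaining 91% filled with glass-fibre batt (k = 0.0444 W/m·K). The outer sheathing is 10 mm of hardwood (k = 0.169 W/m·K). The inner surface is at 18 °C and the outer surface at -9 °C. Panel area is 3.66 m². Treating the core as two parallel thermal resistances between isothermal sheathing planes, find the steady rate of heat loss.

Sheathing layers in series; stud and cavity paths in parallel between them.
R_inner = 0.019/(1.34×3.66) = 0.003874 K/W
R_stud  = 0.165/(54.4×0.09×3.66) = 0.009208 K/W
R_cav   = 0.165/(0.0444×0.91×3.66) = 1.116 K/W
1/R_core = 1/R_stud + 1/R_cav → R_core = 0.009133 K/W
R_outer = 0.01/(0.169×3.66) = 0.01617 K/W
R_total = 0.02917 K/W
Q = ΔT/R_total = 27/0.02917

Q ≈ 925 W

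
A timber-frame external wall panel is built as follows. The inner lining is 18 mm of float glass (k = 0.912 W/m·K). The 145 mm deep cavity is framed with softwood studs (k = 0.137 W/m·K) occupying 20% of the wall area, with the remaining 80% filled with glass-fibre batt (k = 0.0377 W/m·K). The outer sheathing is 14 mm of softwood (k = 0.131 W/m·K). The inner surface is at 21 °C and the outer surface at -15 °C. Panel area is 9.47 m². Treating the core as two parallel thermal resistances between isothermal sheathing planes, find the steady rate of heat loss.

Sheathing layers in series; stud and cavity paths in parallel between them.
R_inner = 0.018/(0.912×9.47) = 0.002084 K/W
R_stud  = 0.145/(0.137×0.2×9.47) = 0.5588 K/W
R_cav   = 0.145/(0.0377×0.8×9.47) = 0.5077 K/W
1/R_core = 1/R_stud + 1/R_cav → R_core = 0.266 K/W
R_outer = 0.014/(0.131×9.47) = 0.01129 K/W
R_total = 0.2794 K/W
Q = ΔT/R_total = 36/0.2794

Q ≈ 129 W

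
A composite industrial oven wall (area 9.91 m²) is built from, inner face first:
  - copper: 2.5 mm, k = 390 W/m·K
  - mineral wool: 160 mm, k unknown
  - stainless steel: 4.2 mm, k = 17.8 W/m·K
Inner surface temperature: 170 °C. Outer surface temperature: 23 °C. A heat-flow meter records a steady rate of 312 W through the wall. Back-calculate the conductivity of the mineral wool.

k ≈ 0.0343 W/(m·K)

Thermal resistances in series:
R_copper = L/(kA) = 0.0025/(390×9.91) = 6.468×10^-7 K/W
R_stainless steel = L/(kA) = 0.0042/(17.8×9.91) = 2.381×10^-5 K/W
Sum of known resistances R_other = 2.446×10^-5 K/W
Total R = ΔT/Q = 147/312 = 0.4712 K/W
R_mineral wool = R_total − R_other = 0.4711 K/W
k = L/(R·A) = 0.16/(0.4711×9.91)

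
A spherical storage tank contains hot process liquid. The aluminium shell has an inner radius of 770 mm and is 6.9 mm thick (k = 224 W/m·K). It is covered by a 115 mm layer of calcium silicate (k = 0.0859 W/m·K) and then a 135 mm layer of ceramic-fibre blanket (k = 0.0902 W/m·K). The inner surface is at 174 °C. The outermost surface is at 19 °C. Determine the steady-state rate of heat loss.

Spherical conduction: R = (1/r_in − 1/r_out)/(4πk) per layer; series-sum.
R_aluminium shell = (1/0.77 − 1/0.7769)/(4π×224) = 4.098×10^-6 K/W
R_calcium silicate = (1/0.7769 − 1/0.8919)/(4π×0.0859) = 0.1537 K/W
R_ceramic-fibre blanket = (1/0.8919 − 1/1.0269)/(4π×0.0902) = 0.13 K/W
R_total = 0.2838 K/W
Q = ΔT/R_total = 155/0.2838

Q ≈ 546 W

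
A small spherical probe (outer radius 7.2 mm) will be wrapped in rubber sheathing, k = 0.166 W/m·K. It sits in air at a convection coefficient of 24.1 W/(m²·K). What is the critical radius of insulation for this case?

For a sphere r_cr = 2k/h = 2×0.166/24.1
r_cr = 13.8 mm; since the bare radius (7.2 mm) is below r_cr, adding a thin layer of insulation will *increase* heat loss.

r_cr ≈ 13.8 mm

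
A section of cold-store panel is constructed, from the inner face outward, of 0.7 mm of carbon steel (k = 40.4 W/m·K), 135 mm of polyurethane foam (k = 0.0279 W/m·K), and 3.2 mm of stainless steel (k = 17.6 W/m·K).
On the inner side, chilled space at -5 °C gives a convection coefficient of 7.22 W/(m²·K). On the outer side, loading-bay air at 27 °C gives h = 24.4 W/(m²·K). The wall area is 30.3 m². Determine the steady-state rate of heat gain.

Series thermal resistances:
R_inner film = 1/(h_i·A) = 1/(7.22×30.3) = 0.004571 K/W
R_carbon steel = L/(kA) = 0.0007/(40.4×30.3) = 5.718×10^-7 K/W
R_polyurethane foam = L/(kA) = 0.135/(0.0279×30.3) = 0.1597 K/W
R_stainless steel = L/(kA) = 0.0032/(17.6×30.3) = 6.001×10^-6 K/W
R_outer film = 1/(h_o·A) = 1/(24.4×30.3) = 0.001353 K/W
R_total = 0.1656 K/W
Q = ΔT / R_total = 32 / 0.1656

Q ≈ 193 W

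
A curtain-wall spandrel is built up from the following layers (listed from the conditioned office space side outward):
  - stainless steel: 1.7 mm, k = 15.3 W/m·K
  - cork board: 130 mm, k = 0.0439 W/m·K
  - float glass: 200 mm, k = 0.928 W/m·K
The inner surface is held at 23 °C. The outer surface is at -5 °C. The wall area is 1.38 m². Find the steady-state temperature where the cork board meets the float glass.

T ≈ -3.1 °C

Using the resistance-network approach (series):
R_stainless steel = L/(kA) = 0.0017/(15.3×1.38) = 8.052×10^-5 K/W
R_cork board = L/(kA) = 0.13/(0.0439×1.38) = 2.146 K/W
R_float glass = L/(kA) = 0.2/(0.928×1.38) = 0.1562 K/W
R_total = 2.302 K/W;  Q = ΔT/R_total = 28/2.302 = 12.16 W
T_interface = T_inner − Q·ΣR(inner→interface) = 23 − 12.2×2.146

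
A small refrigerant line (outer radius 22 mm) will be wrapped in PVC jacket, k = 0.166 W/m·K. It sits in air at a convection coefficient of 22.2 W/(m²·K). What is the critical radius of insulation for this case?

r_cr ≈ 7.48 mm

For a cylinder r_cr = k/h = 0.166/22.2
r_cr = 7.48 mm; since the bare radius (22 mm) is above r_cr, any added insulation will reduce heat loss.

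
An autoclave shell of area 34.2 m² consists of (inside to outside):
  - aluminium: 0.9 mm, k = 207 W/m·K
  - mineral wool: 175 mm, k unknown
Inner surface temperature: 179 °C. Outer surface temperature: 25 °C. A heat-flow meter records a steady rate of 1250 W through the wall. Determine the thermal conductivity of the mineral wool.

Treating each layer as a thermal resistance in series:
R_aluminium = L/(kA) = 0.0009/(207×34.2) = 1.271×10^-7 K/W
Sum of known resistances R_other = 1.271×10^-7 K/W
Total R = ΔT/Q = 154/1250 = 0.1232 K/W
R_mineral wool = R_total − R_other = 0.1232 K/W
k = L/(R·A) = 0.175/(0.1232×34.2)

k ≈ 0.0415 W/(m·K)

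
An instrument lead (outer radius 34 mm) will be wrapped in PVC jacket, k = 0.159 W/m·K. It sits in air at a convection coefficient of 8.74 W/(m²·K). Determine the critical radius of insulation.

For a cylinder r_cr = k/h = 0.159/8.74
r_cr = 18.2 mm; since the bare radius (34 mm) is above r_cr, any added insulation will reduce heat loss.

r_cr ≈ 18.2 mm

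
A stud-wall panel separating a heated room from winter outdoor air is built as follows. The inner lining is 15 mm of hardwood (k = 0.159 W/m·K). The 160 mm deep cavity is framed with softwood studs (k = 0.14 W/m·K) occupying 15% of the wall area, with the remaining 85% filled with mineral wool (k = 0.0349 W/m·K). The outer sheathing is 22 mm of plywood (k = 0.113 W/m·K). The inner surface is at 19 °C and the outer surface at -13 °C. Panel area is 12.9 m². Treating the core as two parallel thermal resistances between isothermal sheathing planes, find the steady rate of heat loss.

Q ≈ 120 W

Sheathing layers in series; stud and cavity paths in parallel between them.
R_inner = 0.015/(0.159×12.9) = 0.007313 K/W
R_stud  = 0.16/(0.14×0.15×12.9) = 0.5906 K/W
R_cav   = 0.16/(0.0349×0.85×12.9) = 0.4181 K/W
1/R_core = 1/R_stud + 1/R_cav → R_core = 0.2448 K/W
R_outer = 0.022/(0.113×12.9) = 0.01509 K/W
R_total = 0.2672 K/W
Q = ΔT/R_total = 32/0.2672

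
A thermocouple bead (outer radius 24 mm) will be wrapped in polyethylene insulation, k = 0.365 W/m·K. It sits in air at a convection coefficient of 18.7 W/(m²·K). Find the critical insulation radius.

r_cr ≈ 39 mm

For a sphere r_cr = 2k/h = 2×0.365/18.7
r_cr = 39 mm; since the bare radius (24 mm) is below r_cr, adding a thin layer of insulation will *increase* heat loss.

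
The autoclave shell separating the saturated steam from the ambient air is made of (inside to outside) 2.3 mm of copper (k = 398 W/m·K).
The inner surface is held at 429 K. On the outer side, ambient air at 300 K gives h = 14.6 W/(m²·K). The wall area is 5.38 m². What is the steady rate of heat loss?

Q ≈ 10100 W

Series thermal resistances:
R_copper = L/(kA) = 0.0023/(398×5.38) = 1.074×10^-6 K/W
R_outer film = 1/(h_o·A) = 1/(14.6×5.38) = 0.01273 K/W
R_total = 0.01273 K/W
Q = ΔT / R_total = 129 / 0.01273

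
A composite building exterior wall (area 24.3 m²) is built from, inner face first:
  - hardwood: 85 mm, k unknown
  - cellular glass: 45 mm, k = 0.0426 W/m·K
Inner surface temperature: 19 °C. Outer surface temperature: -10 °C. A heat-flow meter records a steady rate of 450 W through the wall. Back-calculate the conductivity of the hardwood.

k ≈ 0.167 W/(m·K)

Model the wall as resistances in series:
R_cellular glass = L/(kA) = 0.045/(0.0426×24.3) = 0.04347 K/W
Sum of known resistances R_other = 0.04347 K/W
Total R = ΔT/Q = 29/450 = 0.06444 K/W
R_hardwood = R_total − R_other = 0.02097 K/W
k = L/(R·A) = 0.085/(0.02097×24.3)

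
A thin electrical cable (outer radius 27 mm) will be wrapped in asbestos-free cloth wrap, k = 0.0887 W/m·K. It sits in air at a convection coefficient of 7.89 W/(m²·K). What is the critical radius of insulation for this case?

For a cylinder r_cr = k/h = 0.0887/7.89
r_cr = 11.2 mm; since the bare radius (27 mm) is above r_cr, any added insulation will reduce heat loss.

r_cr ≈ 11.2 mm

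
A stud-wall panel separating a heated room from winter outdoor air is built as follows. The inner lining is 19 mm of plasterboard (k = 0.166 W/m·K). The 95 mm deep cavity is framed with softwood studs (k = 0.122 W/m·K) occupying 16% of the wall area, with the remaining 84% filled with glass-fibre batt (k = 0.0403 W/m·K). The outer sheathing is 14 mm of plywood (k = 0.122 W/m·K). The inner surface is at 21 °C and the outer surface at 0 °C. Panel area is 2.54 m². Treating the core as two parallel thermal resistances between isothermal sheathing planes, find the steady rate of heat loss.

Q ≈ 26.5 W

Sheathing layers in series; stud and cavity paths in parallel between them.
R_inner = 0.019/(0.166×2.54) = 0.04506 K/W
R_stud  = 0.095/(0.122×0.16×2.54) = 1.916 K/W
R_cav   = 0.095/(0.0403×0.84×2.54) = 1.105 K/W
1/R_core = 1/R_stud + 1/R_cav → R_core = 0.7008 K/W
R_outer = 0.014/(0.122×2.54) = 0.04518 K/W
R_total = 0.791 K/W
Q = ΔT/R_total = 21/0.791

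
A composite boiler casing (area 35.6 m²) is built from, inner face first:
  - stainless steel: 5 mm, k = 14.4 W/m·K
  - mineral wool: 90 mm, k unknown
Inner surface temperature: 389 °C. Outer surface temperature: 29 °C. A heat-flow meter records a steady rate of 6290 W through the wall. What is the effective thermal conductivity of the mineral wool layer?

k ≈ 0.0442 W/(m·K)

Thermal resistances in series:
R_stainless steel = L/(kA) = 0.005/(14.4×35.6) = 9.753×10^-6 K/W
Sum of known resistances R_other = 9.753×10^-6 K/W
Total R = ΔT/Q = 360/6290 = 0.05723 K/W
R_mineral wool = R_total − R_other = 0.05722 K/W
k = L/(R·A) = 0.09/(0.05722×35.6)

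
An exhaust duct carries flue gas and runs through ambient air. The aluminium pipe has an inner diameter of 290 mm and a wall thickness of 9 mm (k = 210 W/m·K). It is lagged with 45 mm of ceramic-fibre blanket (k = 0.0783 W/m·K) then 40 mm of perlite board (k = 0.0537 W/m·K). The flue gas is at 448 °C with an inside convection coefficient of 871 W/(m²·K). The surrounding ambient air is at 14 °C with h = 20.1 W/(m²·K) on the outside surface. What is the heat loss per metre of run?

q′ ≈ 395 W/m

Per-layer cylindrical resistances, series-summed:
R_inner film = 1/(h_i·2πr₁L) = 1/(871×2π×0.145×1) = 0.00126 K/W
R_aluminium pipe wall = ln(154/145)/(2π×210×1) = 4.564×10^-5 K/W
R_ceramic-fibre blanket = ln(199/154)/(2π×0.0783×1) = 0.5211 K/W
R_perlite board = ln(239/199)/(2π×0.0537×1) = 0.5428 K/W
R_outer film = 1/(h_o·2πr_oL) = 1/(20.1×2π×0.239×1) = 0.03313 K/W
R_total = 1.098 K/W
Q = ΔT/R_total = 434/1.098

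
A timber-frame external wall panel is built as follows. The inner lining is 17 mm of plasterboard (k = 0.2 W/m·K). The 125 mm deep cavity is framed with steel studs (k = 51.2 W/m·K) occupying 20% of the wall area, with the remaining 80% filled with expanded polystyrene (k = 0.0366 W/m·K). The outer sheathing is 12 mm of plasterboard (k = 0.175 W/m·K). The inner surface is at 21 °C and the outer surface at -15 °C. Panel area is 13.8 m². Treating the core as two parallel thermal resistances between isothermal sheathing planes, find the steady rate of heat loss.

Sheathing layers in series; stud and cavity paths in parallel between them.
R_inner = 0.017/(0.2×13.8) = 0.006159 K/W
R_stud  = 0.125/(51.2×0.2×13.8) = 8.846×10^-4 K/W
R_cav   = 0.125/(0.0366×0.8×13.8) = 0.3094 K/W
1/R_core = 1/R_stud + 1/R_cav → R_core = 8.82×10^-4 K/W
R_outer = 0.012/(0.175×13.8) = 0.004969 K/W
R_total = 0.01201 K/W
Q = ΔT/R_total = 36/0.01201

Q ≈ 3000 W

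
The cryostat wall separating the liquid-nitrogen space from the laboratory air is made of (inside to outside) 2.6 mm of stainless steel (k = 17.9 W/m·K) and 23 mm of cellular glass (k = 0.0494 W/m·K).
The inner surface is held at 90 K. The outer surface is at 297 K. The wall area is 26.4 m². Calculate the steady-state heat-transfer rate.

Q ≈ 11700 W

Series thermal resistances:
R_stainless steel = L/(kA) = 0.0026/(17.9×26.4) = 5.502×10^-6 K/W
R_cellular glass = L/(kA) = 0.023/(0.0494×26.4) = 0.01764 K/W
R_total = 0.01764 K/W
Q = ΔT / R_total = 207 / 0.01764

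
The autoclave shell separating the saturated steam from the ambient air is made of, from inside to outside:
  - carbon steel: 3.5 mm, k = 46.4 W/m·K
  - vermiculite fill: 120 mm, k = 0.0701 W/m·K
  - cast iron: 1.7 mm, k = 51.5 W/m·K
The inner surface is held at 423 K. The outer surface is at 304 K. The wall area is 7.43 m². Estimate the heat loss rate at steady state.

Q ≈ 516 W

Thermal resistances in series:
R_carbon steel = L/(kA) = 0.0035/(46.4×7.43) = 1.015×10^-5 K/W
R_vermiculite fill = L/(kA) = 0.12/(0.0701×7.43) = 0.2304 K/W
R_cast iron = L/(kA) = 0.0017/(51.5×7.43) = 4.443×10^-6 K/W
R_total = 0.2304 K/W
Q = ΔT / R_total = 119 / 0.2304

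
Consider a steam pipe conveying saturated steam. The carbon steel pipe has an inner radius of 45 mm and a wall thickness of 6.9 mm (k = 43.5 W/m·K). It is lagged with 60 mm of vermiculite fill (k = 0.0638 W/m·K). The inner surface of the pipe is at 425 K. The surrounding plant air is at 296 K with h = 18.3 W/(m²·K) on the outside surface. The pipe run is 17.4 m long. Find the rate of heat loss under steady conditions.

For a radial system each layer contributes R = ln(r_out/r_in)/(2πkL); films add R = 1/(hA).
R_carbon steel pipe wall = ln(51.9/45)/(2π×43.5×17.4) = 3×10^-5 K/W
R_vermiculite fill = ln(111.9/51.9)/(2π×0.0638×17.4) = 0.1101 K/W
R_outer film = 1/(h_o·2πr_oL) = 1/(18.3×2π×0.1119×17.4) = 0.004467 K/W
R_total = 0.1146 K/W
Q = ΔT/R_total = 129/0.1146

Q ≈ 1130 W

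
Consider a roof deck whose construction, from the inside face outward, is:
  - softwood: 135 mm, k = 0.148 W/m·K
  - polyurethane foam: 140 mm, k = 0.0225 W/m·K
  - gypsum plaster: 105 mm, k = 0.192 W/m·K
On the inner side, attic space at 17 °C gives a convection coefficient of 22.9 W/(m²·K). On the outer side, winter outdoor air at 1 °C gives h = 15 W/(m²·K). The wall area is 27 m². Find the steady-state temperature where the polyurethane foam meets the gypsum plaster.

Using the resistance-network approach (series):
R_inner film = 1/(h_i·A) = 1/(22.9×27) = 0.001617 K/W
R_softwood = L/(kA) = 0.135/(0.148×27) = 0.03378 K/W
R_polyurethane foam = L/(kA) = 0.14/(0.0225×27) = 0.2305 K/W
R_gypsum plaster = L/(kA) = 0.105/(0.192×27) = 0.02025 K/W
R_outer film = 1/(h_o·A) = 1/(15×27) = 0.002469 K/W
R_total = 0.2886 K/W;  Q = ΔT/R_total = 16/0.2886 = 55.44 W
T_interface = T_inner − Q·ΣR(inner→interface) = 17 − 55.4×0.2659

T ≈ 2.26 °C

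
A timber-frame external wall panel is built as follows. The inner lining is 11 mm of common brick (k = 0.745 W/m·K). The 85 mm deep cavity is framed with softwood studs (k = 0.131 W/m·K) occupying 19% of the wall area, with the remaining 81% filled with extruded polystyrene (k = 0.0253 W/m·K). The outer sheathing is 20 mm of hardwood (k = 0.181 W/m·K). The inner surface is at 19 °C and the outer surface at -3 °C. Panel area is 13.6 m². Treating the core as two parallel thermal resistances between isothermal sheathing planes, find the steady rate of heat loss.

Sheathing layers in series; stud and cavity paths in parallel between them.
R_inner = 0.011/(0.745×13.6) = 0.001086 K/W
R_stud  = 0.085/(0.131×0.19×13.6) = 0.2511 K/W
R_cav   = 0.085/(0.0253×0.81×13.6) = 0.305 K/W
1/R_core = 1/R_stud + 1/R_cav → R_core = 0.1377 K/W
R_outer = 0.02/(0.181×13.6) = 0.008125 K/W
R_total = 0.1469 K/W
Q = ΔT/R_total = 22/0.1469

Q ≈ 150 W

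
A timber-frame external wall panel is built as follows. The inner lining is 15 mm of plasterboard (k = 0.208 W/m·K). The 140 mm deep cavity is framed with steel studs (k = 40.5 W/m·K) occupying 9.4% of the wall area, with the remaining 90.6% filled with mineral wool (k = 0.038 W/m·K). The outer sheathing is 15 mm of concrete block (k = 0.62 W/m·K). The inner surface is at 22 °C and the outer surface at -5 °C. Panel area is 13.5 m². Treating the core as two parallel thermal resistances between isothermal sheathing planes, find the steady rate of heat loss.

Q ≈ 2750 W

Sheathing layers in series; stud and cavity paths in parallel between them.
R_inner = 0.015/(0.208×13.5) = 0.005342 K/W
R_stud  = 0.14/(40.5×0.094×13.5) = 0.002724 K/W
R_cav   = 0.14/(0.038×0.906×13.5) = 0.3012 K/W
1/R_core = 1/R_stud + 1/R_cav → R_core = 0.0027 K/W
R_outer = 0.015/(0.62×13.5) = 0.001792 K/W
R_total = 0.009834 K/W
Q = ΔT/R_total = 27/0.009834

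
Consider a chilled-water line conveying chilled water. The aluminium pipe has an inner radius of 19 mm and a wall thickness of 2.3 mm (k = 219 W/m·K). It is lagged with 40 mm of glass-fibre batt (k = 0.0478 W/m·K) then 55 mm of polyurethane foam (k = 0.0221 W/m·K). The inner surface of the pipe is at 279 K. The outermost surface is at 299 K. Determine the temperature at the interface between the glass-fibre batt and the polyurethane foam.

For a radial system each layer contributes R = ln(r_out/r_in)/(2πkL); films add R = 1/(hA).
R_aluminium pipe wall = ln(21.3/19)/(2π×219×1) = 8.304×10^-5 K/W
R_glass-fibre batt = ln(61.3/21.3)/(2π×0.0478×1) = 3.52 K/W
R_polyurethane foam = ln(116.3/61.3)/(2π×0.0221×1) = 4.612 K/W
R_total = 8.132 K/W
Q = ΔT/R_total = 20/8.132
Q = 2.46 W/m
T_interface = T_inner + Q·ΣR(inner→interface) = 279 + 2.46×3.52

T ≈ 288 K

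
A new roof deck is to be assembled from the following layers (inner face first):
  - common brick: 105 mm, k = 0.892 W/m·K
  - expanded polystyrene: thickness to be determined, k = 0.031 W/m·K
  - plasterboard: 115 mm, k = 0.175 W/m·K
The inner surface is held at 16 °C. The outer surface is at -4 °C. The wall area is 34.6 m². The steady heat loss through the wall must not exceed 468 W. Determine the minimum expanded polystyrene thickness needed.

L ≈ 21.8 mm

Treating each layer as a thermal resistance in series:
R_common brick = L/(kA) = 0.105/(0.892×34.6) = 0.003402 K/W
R_plasterboard = L/(kA) = 0.115/(0.175×34.6) = 0.01899 K/W
Sum of the known resistances R_other = 0.02239 K/W
Required total resistance R_tot = ΔT/Q_allow = 20/468 = 0.04274 K/W
R_expanded polystyrene = R_tot − R_other = 0.02034 K/W
L = R·k·A = 0.02034×0.031×34.6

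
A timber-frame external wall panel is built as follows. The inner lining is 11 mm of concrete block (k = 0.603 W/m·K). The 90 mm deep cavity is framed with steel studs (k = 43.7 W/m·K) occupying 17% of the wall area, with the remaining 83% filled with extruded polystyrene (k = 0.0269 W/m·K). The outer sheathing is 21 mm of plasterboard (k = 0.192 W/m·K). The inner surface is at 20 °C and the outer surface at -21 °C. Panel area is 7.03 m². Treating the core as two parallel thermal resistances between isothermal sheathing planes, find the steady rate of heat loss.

Sheathing layers in series; stud and cavity paths in parallel between them.
R_inner = 0.011/(0.603×7.03) = 0.002595 K/W
R_stud  = 0.09/(43.7×0.17×7.03) = 0.001723 K/W
R_cav   = 0.09/(0.0269×0.83×7.03) = 0.5734 K/W
1/R_core = 1/R_stud + 1/R_cav → R_core = 0.001718 K/W
R_outer = 0.021/(0.192×7.03) = 0.01556 K/W
R_total = 0.01987 K/W
Q = ΔT/R_total = 41/0.01987

Q ≈ 2060 W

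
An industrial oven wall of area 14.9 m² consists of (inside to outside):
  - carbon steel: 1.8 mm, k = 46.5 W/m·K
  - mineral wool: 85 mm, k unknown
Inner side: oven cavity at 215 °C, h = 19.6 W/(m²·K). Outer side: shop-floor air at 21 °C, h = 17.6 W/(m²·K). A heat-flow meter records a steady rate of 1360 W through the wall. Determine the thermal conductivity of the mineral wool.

Model the wall as resistances in series:
R_inner film = 1/(h_i·A) = 1/(19.6×14.9) = 0.003424 K/W
R_carbon steel = L/(kA) = 0.0018/(46.5×14.9) = 2.598×10^-6 K/W
R_outer film = 1/(h_o·A) = 1/(17.6×14.9) = 0.003813 K/W
Sum of known resistances R_other = 0.00724 K/W
Total R = ΔT/Q = 194/1360 = 0.1426 K/W
R_mineral wool = R_total − R_other = 0.1354 K/W
k = L/(R·A) = 0.085/(0.1354×14.9)

k ≈ 0.0421 W/(m·K)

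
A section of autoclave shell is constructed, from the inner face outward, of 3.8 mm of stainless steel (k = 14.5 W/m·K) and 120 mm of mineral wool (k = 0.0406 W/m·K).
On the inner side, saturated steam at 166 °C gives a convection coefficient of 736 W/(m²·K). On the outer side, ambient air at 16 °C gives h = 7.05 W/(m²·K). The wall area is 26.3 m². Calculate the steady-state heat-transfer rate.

Model the wall as resistances in series:
R_inner film = 1/(h_i·A) = 1/(736×26.3) = 5.166×10^-5 K/W
R_stainless steel = L/(kA) = 0.0038/(14.5×26.3) = 9.965×10^-6 K/W
R_mineral wool = L/(kA) = 0.12/(0.0406×26.3) = 0.1124 K/W
R_outer film = 1/(h_o·A) = 1/(7.05×26.3) = 0.005393 K/W
R_total = 0.1178 K/W
Q = ΔT / R_total = 150 / 0.1178

Q ≈ 1270 W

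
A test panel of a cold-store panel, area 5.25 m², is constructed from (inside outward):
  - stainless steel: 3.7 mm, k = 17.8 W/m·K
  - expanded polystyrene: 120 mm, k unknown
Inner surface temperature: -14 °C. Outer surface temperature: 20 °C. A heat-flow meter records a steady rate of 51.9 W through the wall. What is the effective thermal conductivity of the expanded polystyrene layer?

k ≈ 0.0349 W/(m·K)

Thermal resistances in series:
R_stainless steel = L/(kA) = 0.0037/(17.8×5.25) = 3.959×10^-5 K/W
Sum of known resistances R_other = 3.959×10^-5 K/W
Total R = ΔT/Q = 34/51.9 = 0.6551 K/W
R_expanded polystyrene = R_total − R_other = 0.6551 K/W
k = L/(R·A) = 0.12/(0.6551×5.25)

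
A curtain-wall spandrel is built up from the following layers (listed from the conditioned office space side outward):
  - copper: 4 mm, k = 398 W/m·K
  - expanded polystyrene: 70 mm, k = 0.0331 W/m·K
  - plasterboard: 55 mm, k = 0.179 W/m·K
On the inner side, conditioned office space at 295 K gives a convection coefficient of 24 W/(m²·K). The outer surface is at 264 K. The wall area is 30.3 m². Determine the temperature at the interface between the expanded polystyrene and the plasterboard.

T ≈ 268 K

Model the wall as resistances in series:
R_inner film = 1/(h_i·A) = 1/(24×30.3) = 0.001375 K/W
R_copper = L/(kA) = 0.004/(398×30.3) = 3.317×10^-7 K/W
R_expanded polystyrene = L/(kA) = 0.07/(0.0331×30.3) = 0.0698 K/W
R_plasterboard = L/(kA) = 0.055/(0.179×30.3) = 0.01014 K/W
R_total = 0.08131 K/W;  Q = ΔT/R_total = 31/0.08131 = 381.2 W
T_interface = T_inner − Q·ΣR(inner→interface) = 295 − 381×0.07117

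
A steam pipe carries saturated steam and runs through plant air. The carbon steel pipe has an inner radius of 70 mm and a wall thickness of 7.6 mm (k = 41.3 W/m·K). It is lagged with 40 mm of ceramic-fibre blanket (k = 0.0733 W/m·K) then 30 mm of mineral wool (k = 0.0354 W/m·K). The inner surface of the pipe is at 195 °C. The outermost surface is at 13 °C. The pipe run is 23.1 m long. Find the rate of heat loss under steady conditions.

Q ≈ 2180 W

Treating each annulus and film as a series resistance:
R_carbon steel pipe wall = ln(77.6/70)/(2π×41.3×23.1) = 1.719×10^-5 K/W
R_ceramic-fibre blanket = ln(117.6/77.6)/(2π×0.0733×23.1) = 0.03908 K/W
R_mineral wool = ln(147.6/117.6)/(2π×0.0354×23.1) = 0.04422 K/W
R_total = 0.08332 K/W
Q = ΔT/R_total = 182/0.08332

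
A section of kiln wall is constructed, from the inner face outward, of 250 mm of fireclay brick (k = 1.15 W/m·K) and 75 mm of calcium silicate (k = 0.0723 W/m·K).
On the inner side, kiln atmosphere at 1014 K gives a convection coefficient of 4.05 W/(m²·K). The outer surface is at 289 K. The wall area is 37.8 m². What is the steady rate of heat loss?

Thermal resistances in series:
R_inner film = 1/(h_i·A) = 1/(4.05×37.8) = 0.006532 K/W
R_fireclay brick = L/(kA) = 0.25/(1.15×37.8) = 0.005751 K/W
R_calcium silicate = L/(kA) = 0.075/(0.0723×37.8) = 0.02744 K/W
R_total = 0.03973 K/W
Q = ΔT / R_total = 725 / 0.03973

Q ≈ 18200 W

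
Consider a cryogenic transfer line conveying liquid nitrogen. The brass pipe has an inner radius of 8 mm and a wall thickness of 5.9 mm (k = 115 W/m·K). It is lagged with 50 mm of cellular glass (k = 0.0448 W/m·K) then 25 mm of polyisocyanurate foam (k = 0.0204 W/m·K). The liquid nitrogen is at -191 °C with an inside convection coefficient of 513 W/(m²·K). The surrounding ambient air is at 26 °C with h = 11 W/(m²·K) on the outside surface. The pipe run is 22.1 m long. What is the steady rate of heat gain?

Radial resistances (cylindrical: R_cond = ln(r_o/r_i)/(2πkL), R_conv = 1/(h·2πrL)):
R_inner film = 1/(h_i·2πr₁L) = 1/(513×2π×0.008×22.1) = 0.001755 K/W
R_brass pipe wall = ln(13.9/8)/(2π×115×22.1) = 3.46×10^-5 K/W
R_cellular glass = ln(63.9/13.9)/(2π×0.0448×22.1) = 0.2452 K/W
R_polyisocyanurate foam = ln(88.9/63.9)/(2π×0.0204×22.1) = 0.1166 K/W
R_outer film = 1/(h_o·2πr_oL) = 1/(11×2π×0.0889×22.1) = 0.007364 K/W
R_total = 0.3709 K/W
Q = ΔT/R_total = 217/0.3709

Q ≈ 585 W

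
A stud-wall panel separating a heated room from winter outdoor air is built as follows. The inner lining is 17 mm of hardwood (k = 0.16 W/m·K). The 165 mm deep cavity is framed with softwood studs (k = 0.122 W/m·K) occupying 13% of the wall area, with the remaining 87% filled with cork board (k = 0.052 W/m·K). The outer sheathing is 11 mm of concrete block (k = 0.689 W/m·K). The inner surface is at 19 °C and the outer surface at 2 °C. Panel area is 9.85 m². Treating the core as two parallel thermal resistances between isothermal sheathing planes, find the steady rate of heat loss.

Sheathing layers in series; stud and cavity paths in parallel between them.
R_inner = 0.017/(0.16×9.85) = 0.01079 K/W
R_stud  = 0.165/(0.122×0.13×9.85) = 1.056 K/W
R_cav   = 0.165/(0.052×0.87×9.85) = 0.3703 K/W
1/R_core = 1/R_stud + 1/R_cav → R_core = 0.2742 K/W
R_outer = 0.011/(0.689×9.85) = 0.001621 K/W
R_total = 0.2866 K/W
Q = ΔT/R_total = 17/0.2866

Q ≈ 59.3 W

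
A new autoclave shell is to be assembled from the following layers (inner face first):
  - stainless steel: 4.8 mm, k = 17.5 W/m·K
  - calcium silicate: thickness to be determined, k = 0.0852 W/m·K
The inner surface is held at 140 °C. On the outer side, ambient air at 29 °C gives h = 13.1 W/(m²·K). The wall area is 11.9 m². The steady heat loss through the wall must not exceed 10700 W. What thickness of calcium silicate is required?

L ≈ 3.99 mm

Series thermal resistances:
R_stainless steel = L/(kA) = 0.0048/(17.5×11.9) = 2.305×10^-5 K/W
R_outer film = 1/(h_o·A) = 1/(13.1×11.9) = 0.006415 K/W
Sum of the known resistances R_other = 0.006438 K/W
Required total resistance R_tot = ΔT/Q_allow = 111/10700 = 0.01037 K/W
R_calcium silicate = R_tot − R_other = 0.003936 K/W
L = R·k·A = 0.003936×0.0852×11.9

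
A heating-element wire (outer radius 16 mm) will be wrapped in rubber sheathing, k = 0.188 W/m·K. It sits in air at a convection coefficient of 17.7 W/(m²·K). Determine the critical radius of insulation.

r_cr ≈ 10.6 mm

For a cylinder r_cr = k/h = 0.188/17.7
r_cr = 10.6 mm; since the bare radius (16 mm) is above r_cr, any added insulation will reduce heat loss.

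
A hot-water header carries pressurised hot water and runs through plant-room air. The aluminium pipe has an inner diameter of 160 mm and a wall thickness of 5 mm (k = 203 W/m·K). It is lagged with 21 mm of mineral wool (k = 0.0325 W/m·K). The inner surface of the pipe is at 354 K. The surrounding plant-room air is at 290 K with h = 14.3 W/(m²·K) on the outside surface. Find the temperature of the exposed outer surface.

T ≈ 296 K

Treating each annulus and film as a series resistance:
R_aluminium pipe wall = ln(85/80)/(2π×203×1) = 4.753×10^-5 K/W
R_mineral wool = ln(106/85)/(2π×0.0325×1) = 1.081 K/W
R_outer film = 1/(h_o·2πr_oL) = 1/(14.3×2π×0.106×1) = 0.105 K/W
R_total = 1.186 K/W
Q = ΔT/R_total = 64/1.186
Q = 54 W/m
T_interface = T_inner − Q·ΣR(inner→interface) = 354 − 54×1.081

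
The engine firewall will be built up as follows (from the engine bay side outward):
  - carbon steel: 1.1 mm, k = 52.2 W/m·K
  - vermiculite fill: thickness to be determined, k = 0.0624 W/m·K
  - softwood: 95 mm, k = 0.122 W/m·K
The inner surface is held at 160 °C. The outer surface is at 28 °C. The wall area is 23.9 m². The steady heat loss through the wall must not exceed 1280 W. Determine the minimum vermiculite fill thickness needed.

Treating each layer as a thermal resistance in series:
R_carbon steel = L/(kA) = 0.0011/(52.2×23.9) = 8.817×10^-7 K/W
R_softwood = L/(kA) = 0.095/(0.122×23.9) = 0.03258 K/W
Sum of the known resistances R_other = 0.03258 K/W
Required total resistance R_tot = ΔT/Q_allow = 132/1280 = 0.1031 K/W
R_vermiculite fill = R_tot − R_other = 0.07054 K/W
L = R·k·A = 0.07054×0.0624×23.9

L ≈ 105 mm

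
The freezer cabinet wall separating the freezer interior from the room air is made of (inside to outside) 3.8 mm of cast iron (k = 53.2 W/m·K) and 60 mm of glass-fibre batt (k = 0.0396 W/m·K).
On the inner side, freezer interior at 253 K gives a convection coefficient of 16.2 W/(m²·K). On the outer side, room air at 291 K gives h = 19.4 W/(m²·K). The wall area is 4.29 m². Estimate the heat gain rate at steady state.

Treating each layer as a thermal resistance in series:
R_inner film = 1/(h_i·A) = 1/(16.2×4.29) = 0.01439 K/W
R_cast iron = L/(kA) = 0.0038/(53.2×4.29) = 1.665×10^-5 K/W
R_glass-fibre batt = L/(kA) = 0.06/(0.0396×4.29) = 0.3532 K/W
R_outer film = 1/(h_o·A) = 1/(19.4×4.29) = 0.01202 K/W
R_total = 0.3796 K/W
Q = ΔT / R_total = 38 / 0.3796

Q ≈ 100 W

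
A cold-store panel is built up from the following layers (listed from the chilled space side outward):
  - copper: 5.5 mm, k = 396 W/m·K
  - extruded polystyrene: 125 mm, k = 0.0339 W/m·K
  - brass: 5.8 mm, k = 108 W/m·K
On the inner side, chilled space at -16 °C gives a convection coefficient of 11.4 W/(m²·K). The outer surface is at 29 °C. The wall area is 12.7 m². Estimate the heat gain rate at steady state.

Q ≈ 151 W

Using the resistance-network approach (series):
R_inner film = 1/(h_i·A) = 1/(11.4×12.7) = 0.006907 K/W
R_copper = L/(kA) = 0.0055/(396×12.7) = 1.094×10^-6 K/W
R_extruded polystyrene = L/(kA) = 0.125/(0.0339×12.7) = 0.2903 K/W
R_brass = L/(kA) = 0.0058/(108×12.7) = 4.229×10^-6 K/W
R_total = 0.2973 K/W
Q = ΔT / R_total = 45 / 0.2973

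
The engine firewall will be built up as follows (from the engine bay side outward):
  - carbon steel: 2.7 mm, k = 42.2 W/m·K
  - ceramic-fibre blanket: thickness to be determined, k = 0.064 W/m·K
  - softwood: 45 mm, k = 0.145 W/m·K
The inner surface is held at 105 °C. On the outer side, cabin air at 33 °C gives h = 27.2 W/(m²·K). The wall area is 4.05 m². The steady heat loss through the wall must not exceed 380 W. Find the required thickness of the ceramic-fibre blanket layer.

L ≈ 26.9 mm

Using the resistance-network approach (series):
R_carbon steel = L/(kA) = 0.0027/(42.2×4.05) = 1.58×10^-5 K/W
R_softwood = L/(kA) = 0.045/(0.145×4.05) = 0.07663 K/W
R_outer film = 1/(h_o·A) = 1/(27.2×4.05) = 0.009078 K/W
Sum of the known resistances R_other = 0.08572 K/W
Required total resistance R_tot = ΔT/Q_allow = 72/380 = 0.1895 K/W
R_ceramic-fibre blanket = R_tot − R_other = 0.1038 K/W
L = R·k·A = 0.1038×0.064×4.05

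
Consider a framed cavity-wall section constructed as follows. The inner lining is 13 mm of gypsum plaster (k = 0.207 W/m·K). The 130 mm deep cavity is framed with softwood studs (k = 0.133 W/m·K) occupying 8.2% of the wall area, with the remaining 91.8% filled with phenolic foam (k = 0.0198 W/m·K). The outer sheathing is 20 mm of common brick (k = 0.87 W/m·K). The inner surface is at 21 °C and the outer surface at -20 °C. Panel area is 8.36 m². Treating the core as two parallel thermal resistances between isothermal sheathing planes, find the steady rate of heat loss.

Q ≈ 75.2 W

Sheathing layers in series; stud and cavity paths in parallel between them.
R_inner = 0.013/(0.207×8.36) = 0.007512 K/W
R_stud  = 0.13/(0.133×0.082×8.36) = 1.426 K/W
R_cav   = 0.13/(0.0198×0.918×8.36) = 0.8555 K/W
1/R_core = 1/R_stud + 1/R_cav → R_core = 0.5347 K/W
R_outer = 0.02/(0.87×8.36) = 0.00275 K/W
R_total = 0.545 K/W
Q = ΔT/R_total = 41/0.545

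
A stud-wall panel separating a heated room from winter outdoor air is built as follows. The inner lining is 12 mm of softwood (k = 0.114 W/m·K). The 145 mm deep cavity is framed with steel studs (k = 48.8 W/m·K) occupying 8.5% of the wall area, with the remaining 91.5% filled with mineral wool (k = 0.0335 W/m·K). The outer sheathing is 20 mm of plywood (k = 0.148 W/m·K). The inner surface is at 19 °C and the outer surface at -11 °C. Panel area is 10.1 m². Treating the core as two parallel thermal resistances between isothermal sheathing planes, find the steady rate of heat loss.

Sheathing layers in series; stud and cavity paths in parallel between them.
R_inner = 0.012/(0.114×10.1) = 0.01042 K/W
R_stud  = 0.145/(48.8×0.085×10.1) = 0.003461 K/W
R_cav   = 0.145/(0.0335×0.915×10.1) = 0.4684 K/W
1/R_core = 1/R_stud + 1/R_cav → R_core = 0.003436 K/W
R_outer = 0.02/(0.148×10.1) = 0.01338 K/W
R_total = 0.02724 K/W
Q = ΔT/R_total = 30/0.02724

Q ≈ 1100 W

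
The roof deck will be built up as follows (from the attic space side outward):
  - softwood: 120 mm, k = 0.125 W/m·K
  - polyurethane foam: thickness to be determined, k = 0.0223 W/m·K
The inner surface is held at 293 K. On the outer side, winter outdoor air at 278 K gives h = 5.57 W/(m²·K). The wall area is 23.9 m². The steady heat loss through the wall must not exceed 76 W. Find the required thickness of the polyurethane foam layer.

Model the wall as resistances in series:
R_softwood = L/(kA) = 0.12/(0.125×23.9) = 0.04017 K/W
R_outer film = 1/(h_o·A) = 1/(5.57×23.9) = 0.007512 K/W
Sum of the known resistances R_other = 0.04768 K/W
Required total resistance R_tot = ΔT/Q_allow = 15/76 = 0.1974 K/W
R_polyurethane foam = R_tot − R_other = 0.1497 K/W
L = R·k·A = 0.1497×0.0223×23.9

L ≈ 79.8 mm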